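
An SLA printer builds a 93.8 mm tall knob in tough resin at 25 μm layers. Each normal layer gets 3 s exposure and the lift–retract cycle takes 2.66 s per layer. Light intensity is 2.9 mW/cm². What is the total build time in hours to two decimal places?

5.90 hours

Layers = ⌈93.8/0.025⌉ = 3752.
Per-layer time = 3 + 2.66, so 5.66 s.
Build time: 3752 × 5.66 s = 21236.32 s, i.e. 5.90 hours.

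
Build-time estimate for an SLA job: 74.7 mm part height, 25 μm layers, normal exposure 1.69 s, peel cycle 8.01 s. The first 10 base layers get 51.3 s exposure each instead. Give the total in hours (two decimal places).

8.19 hours

Layer count = ceil(74.7 / 0.025) = 2988.
Bottom layers = 10 × (51.3 + 8.01), so 593.1 s.
Remaining layers = 2978 × (1.69 + 8.01), so 28886.6 s.
Sum: 593.1 + 28886.6 = 29479.7 s → 8.19 hours.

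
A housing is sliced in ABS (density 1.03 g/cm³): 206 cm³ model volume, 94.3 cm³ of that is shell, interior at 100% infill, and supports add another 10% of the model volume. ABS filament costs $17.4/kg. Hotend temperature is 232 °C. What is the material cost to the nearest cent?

Volume inside the shell = 206 − 94.3, so 111.7 cm³.
Infill deposited = 1.00 × 111.7 = 111.7 cm³.
Support = 0.10 × 206 = 20.6 cm³.
Total extruded: 94.3 + 111.7 + 20.6 → 226.6 cm³.
Mass = 226.6 × 1.03 = 233.398 g.
Cost = 233.398 g / 1000 × $17.4/kg = $4.06.

$4.06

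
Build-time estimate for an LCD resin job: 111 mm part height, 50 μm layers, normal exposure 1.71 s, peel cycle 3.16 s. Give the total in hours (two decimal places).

Layer count = ceil(111 / 0.05) = 2220.
Each layer takes: 1.71 + 3.16 → 4.87 s.
Total = 2220 × 4.87 = 10811.4 s = 3.00 hours.

3.00 hours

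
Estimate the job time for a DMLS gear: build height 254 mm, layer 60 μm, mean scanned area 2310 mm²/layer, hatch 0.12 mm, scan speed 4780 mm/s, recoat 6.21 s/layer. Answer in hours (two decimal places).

Layers = ⌈254/0.06⌉ = 4234.
Per-layer scan distance: 2310 / 0.12 → 19250 mm.
Laser time per layer = 19250 / 4780 = 4.0272 s.
Layer cycle = 4.0272 + 6.21, so 10.2372 s.
Build time = 4234 × 10.2372 = 43344.3048 s = 12.04 hours.

12.04 hours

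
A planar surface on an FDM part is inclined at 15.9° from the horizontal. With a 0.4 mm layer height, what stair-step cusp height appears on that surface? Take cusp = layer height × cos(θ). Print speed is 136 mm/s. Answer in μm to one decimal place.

384.7 μm

cos(15.9°) = 0.9617, so cusp = 0.4 × 0.9617 = 0.38468 mm → 384.7 μm.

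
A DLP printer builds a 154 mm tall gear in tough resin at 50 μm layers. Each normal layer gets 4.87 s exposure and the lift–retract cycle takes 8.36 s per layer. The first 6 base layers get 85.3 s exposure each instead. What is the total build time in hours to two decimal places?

Layers = ⌈154/0.05⌉ = 3080.
Bottom layers = 6 × (85.3 + 8.36) = 561.96 s.
Normal layers = 3074 × (4.87 + 8.36) = 40669.02 s.
Sum: 561.96 + 40669.02 = 41230.98 s → 11.45 hours.

11.45 hours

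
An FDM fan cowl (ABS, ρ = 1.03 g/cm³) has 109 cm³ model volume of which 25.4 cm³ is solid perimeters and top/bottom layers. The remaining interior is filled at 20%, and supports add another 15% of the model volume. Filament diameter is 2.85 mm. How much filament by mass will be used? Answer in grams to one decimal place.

Infill region = 109 − 25.4 = 83.6 cm³.
Infill deposited = 0.20 × 83.6 = 16.72 cm³.
Support: 0.15 × 109 → 16.35 cm³.
Total printed volume: 25.4 + 16.72 + 16.35 → 58.47 cm³.
Mass: 58.47 × 1.03 → 60.2241 g.

60.2 g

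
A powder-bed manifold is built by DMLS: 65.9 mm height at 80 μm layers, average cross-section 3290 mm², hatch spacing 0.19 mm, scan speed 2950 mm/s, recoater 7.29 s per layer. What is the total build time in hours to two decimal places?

Layer count = ceil(65.9 / 0.08) = 824.
Scan path per layer = 3290 / 0.19 = 17315.8 mm.
Laser time per layer = 17315.8 / 2950, so 5.8698 s.
Per-layer time: 5.8698 + 7.29 → 13.1598 s.
824 layers × 13.1598 s/layer = 10843.6752 s, i.e. 3.01 hours.

3.01 hours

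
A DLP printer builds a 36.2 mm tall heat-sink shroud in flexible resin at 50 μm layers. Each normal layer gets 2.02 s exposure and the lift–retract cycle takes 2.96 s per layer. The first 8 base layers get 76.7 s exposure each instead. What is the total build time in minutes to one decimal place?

70.0 minutes

Layer count = ceil(36.2 / 0.05) = 724.
Burn-in layers = 8 × (76.7 + 2.96), so 637.28 s.
Normal layers = 716 × (2.02 + 2.96), so 3565.68 s.
Sum: 637.28 + 3565.68 = 4202.96 s → 70.0 minutes.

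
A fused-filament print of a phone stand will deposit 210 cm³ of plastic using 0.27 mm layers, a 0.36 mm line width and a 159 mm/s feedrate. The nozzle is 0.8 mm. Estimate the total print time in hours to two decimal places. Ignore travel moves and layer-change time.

Bead cross-section = 0.27 × 0.36 = 0.0972 mm².
Toolpath length = 210 cm³ / 0.0972 mm² = 210000 / 0.0972 = 2160493.8 mm.
Extrusion time = 2160493.8 / 159 = 13588 s.
13588 s = 3.77 hours.

3.77 hours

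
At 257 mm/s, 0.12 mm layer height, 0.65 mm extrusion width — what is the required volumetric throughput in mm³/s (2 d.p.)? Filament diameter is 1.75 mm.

Extrusion cross-section = 0.12 × 0.65, so 0.078 mm².
Volumetric flow = 257 × 0.078 = 20.05 mm³/s.

20.05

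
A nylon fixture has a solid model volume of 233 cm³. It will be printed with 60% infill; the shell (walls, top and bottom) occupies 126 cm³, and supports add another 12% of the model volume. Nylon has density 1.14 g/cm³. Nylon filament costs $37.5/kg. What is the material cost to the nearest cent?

$9.33

Volume inside the shell = 233 − 126 = 107 cm³.
Infill deposited = 0.60 × 107 = 64.2 cm³.
Support: 0.12 × 233 → 27.96 cm³.
Total extruded: 126 + 64.2 + 27.96 → 218.16 cm³.
Mass: 218.16 × 1.14 → 248.7024 g.
At $37.5/kg: 248.7024/1000 × 37.5 = $9.33.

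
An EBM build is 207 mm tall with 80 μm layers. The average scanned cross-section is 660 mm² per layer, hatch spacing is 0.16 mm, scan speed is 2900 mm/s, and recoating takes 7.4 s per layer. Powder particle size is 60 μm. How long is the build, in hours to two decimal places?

6.34 hours

Layers = ⌈207/0.08⌉ = 2588.
Hatch length per layer = 660 / 0.16 = 4125 mm.
Scan time per layer = 4125 / 2900, so 1.4224 s.
Time per layer: 1.4224 + 7.4 → 8.8224 s.
Total: 2588 × 8.8224 s = 22832.3712 s → 6.34 hours.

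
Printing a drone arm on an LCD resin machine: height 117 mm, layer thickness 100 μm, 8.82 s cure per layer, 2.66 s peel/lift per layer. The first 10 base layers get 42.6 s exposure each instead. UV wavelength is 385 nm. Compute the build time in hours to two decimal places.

3.82 hours

Layer count = ceil(117 / 0.1) = 1170.
Base layers = 10 × (42.6 + 2.66), so 452.6 s.
Remaining layers: 1160 × (8.82 + 2.66) → 13316.8 s.
Total = 452.6 + 13316.8 = 13769.4 s = 3.82 hours.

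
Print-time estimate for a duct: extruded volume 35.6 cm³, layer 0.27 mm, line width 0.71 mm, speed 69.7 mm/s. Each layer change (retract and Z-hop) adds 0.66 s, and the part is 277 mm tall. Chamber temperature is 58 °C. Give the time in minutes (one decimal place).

Line area: 0.27 × 0.71 → 0.1917 mm².
Total extruded path = 35600/0.1917 = 185706.8 mm.
Print-move time = 185706.8 / 69.7, so 2664.4 s.
Layers = ⌈277/0.27⌉ = 1026.
Layer-change overhead: 1026 × 0.66 → 677.16 s.
Altogether 2664.4 + 677.16 = 3341.56 s, i.e. 55.7 minutes.

55.7 minutes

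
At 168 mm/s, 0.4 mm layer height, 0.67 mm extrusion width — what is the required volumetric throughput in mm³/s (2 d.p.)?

45.02

Bead cross-section: 0.4 × 0.67 → 0.268 mm².
Volumetric flow = 168 × 0.268 = 45.02 mm³/s.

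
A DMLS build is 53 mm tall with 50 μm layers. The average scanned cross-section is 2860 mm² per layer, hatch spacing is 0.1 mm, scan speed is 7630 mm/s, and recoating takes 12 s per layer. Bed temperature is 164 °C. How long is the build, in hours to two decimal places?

Number of layers: 53 / 0.05 → 1060 (rounded up).
Scan path per layer: 2860 / 0.1 → 28600 mm.
Scan time per layer = 28600 / 7630 = 3.7484 s.
Layer cycle: 3.7484 + 12 → 15.7484 s.
Build time = 1060 × 15.7484 = 16693.304 s = 4.64 hours.

4.64 hours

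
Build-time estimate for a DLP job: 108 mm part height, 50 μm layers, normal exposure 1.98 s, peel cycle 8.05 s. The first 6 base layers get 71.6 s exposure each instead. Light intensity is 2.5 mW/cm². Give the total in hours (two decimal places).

Layer count = ceil(108 / 0.05) = 2160.
Base layers: 6 × (71.6 + 8.05) → 477.9 s.
Regular layers = 2154 × (1.98 + 8.05) = 21604.62 s.
Sum: 477.9 + 21604.62 = 22082.52 s → 6.13 hours.

6.13 hours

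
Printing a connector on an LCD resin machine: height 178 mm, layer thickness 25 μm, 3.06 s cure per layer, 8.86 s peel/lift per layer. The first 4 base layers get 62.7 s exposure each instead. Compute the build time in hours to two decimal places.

Layer count = ceil(178 / 0.025) = 7120.
Burn-in layers = 4 × (62.7 + 8.86) = 286.24 s.
Remaining layers = 7116 × (3.06 + 8.86), so 84822.72 s.
Sum: 286.24 + 84822.72 = 85108.96 s → 23.64 hours.

23.64 hours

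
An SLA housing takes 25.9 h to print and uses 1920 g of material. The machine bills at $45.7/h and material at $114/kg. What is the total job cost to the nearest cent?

$1402.51

Machine-time cost = 45.7 × 25.9, so $1183.63.
Feedstock cost = 114 × 1920/1000 = $218.88.
Total = 1183.63 + 218.88 = $1402.51.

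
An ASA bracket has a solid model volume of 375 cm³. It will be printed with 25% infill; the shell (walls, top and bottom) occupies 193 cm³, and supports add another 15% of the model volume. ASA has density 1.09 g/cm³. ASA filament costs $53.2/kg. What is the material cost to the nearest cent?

$17.09

Interior volume: 375 − 193 → 182 cm³.
Infill volume: 0.25 × 182 → 45.5 cm³.
Support = 0.15 × 375 = 56.25 cm³.
Total printed volume = 193 + 45.5 + 56.25, so 294.75 cm³.
Mass = 294.75 × 1.09 = 321.2775 g.
At $53.2/kg: 321.2775/1000 × 53.2 = $17.09.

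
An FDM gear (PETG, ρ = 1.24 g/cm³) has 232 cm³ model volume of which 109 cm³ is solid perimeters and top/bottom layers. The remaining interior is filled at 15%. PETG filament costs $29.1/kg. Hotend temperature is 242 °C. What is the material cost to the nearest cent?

$4.60

Infill region = 232 − 109, so 123 cm³.
Infill deposited: 0.15 × 123 → 18.45 cm³.
Total printed volume = 109 + 18.45, so 127.45 cm³.
Mass = 127.45 × 1.24, so 158.038 g.
At $29.1/kg: 158.038/1000 × 29.1 = $4.60.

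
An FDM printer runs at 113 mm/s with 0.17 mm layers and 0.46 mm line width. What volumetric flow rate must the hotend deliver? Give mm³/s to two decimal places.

8.84

Bead cross-section: 0.17 × 0.46 → 0.0782 mm².
Q = v·A = 113 × 0.0782 = 8.84 mm³/s.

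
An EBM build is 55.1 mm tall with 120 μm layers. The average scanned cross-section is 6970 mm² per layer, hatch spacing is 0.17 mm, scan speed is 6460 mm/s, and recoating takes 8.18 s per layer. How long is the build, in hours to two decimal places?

Layers = ⌈55.1/0.12⌉ = 460.
Per-layer scan distance: 6970 / 0.17 → 41000 mm.
Beam time per layer: 41000 / 6460 → 6.3467 s.
Layer cycle: 6.3467 + 8.18 → 14.5267 s.
Total: 460 × 14.5267 s = 6682.282 s → 1.86 hours.

1.86 hours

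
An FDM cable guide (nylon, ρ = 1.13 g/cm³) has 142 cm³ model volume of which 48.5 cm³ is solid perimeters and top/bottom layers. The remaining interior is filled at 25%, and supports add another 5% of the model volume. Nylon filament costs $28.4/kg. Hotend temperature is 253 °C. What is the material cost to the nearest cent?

$2.53

Infill region = 142 − 48.5, so 93.5 cm³.
Infill deposited = 0.25 × 93.5, so 23.375 cm³.
Support = 0.05 × 142, so 7.1 cm³.
Total extruded = 48.5 + 23.375 + 7.1, so 78.975 cm³.
Mass: 78.975 × 1.13 → 89.24175 g.
Cost = 89.24175 g / 1000 × $28.4/kg = $2.53.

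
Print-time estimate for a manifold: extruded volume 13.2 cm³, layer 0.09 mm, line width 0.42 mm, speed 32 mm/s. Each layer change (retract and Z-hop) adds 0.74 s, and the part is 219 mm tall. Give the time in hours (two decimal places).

Bead cross-section: 0.09 × 0.42 → 0.0378 mm².
Path length: 13200 mm³ / 0.0378 mm² → 349206.3 mm.
Extrusion time = 349206.3 / 32, so 10912.7 s.
Number of layers: 219 / 0.09 → 2434 (rounded up).
Layer-change overhead = 2434 × 0.74 = 1801.16 s.
Altogether 10912.7 + 1801.16 = 12713.86 s, i.e. 3.53 hours.

3.53 hours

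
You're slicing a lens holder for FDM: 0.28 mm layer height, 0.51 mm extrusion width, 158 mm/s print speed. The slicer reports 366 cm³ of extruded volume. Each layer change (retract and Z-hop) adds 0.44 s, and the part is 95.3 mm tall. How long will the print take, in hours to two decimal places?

4.55 hours

Line area: 0.28 × 0.51 → 0.1428 mm².
Path length: 366000 mm³ / 0.1428 mm² → 2563025.2 mm.
Print-move time = 2563025.2 / 158, so 16221.7 s.
Number of layers: 95.3 / 0.28 → 341 (rounded up).
Layer-change overhead: 341 × 0.44 → 150.04 s.
Altogether 16221.7 + 150.04 = 16371.74 s, i.e. 4.55 hours.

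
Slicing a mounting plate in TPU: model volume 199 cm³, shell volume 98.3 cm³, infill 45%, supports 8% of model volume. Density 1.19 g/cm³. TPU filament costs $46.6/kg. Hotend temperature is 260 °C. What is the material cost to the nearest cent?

Volume inside the shell: 199 − 98.3 → 100.7 cm³.
Infill volume = 0.45 × 100.7 = 45.315 cm³.
Support: 0.08 × 199 → 15.92 cm³.
Total extruded: 98.3 + 45.315 + 15.92 → 159.535 cm³.
Mass = 159.535 × 1.19 = 189.84665 g.
At $46.6/kg: 189.84665/1000 × 46.6 = $8.85.

$8.85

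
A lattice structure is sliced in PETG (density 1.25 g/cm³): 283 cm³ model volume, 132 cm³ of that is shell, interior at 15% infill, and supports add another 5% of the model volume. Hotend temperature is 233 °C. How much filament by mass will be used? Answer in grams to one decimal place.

Volume inside the shell: 283 − 132 → 151 cm³.
Infill deposited: 0.15 × 151 → 22.65 cm³.
Support: 0.05 × 283 → 14.15 cm³.
Total printed volume = 132 + 22.65 + 14.15, so 168.8 cm³.
Mass = 168.8 × 1.25, so 211 g.

211.0 g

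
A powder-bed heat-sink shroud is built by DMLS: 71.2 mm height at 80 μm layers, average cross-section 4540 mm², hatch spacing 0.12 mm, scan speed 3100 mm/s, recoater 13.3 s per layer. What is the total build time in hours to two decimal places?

6.31 hours

Layers = ⌈71.2/0.08⌉ = 890.
Hatch length per layer = 4540 / 0.12 = 37833.3 mm.
Scan time per layer: 37833.3 / 3100 → 12.2043 s.
Layer cycle = 12.2043 + 13.3 = 25.5043 s.
Total: 890 × 25.5043 s = 22698.827 s → 6.31 hours.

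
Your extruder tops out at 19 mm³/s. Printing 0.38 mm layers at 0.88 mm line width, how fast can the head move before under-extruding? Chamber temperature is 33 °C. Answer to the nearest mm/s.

Bead cross-section = 0.38 × 0.88 = 0.3344 mm².
Max speed = 19 / 0.3344 = 56.82 ≈ 57 mm/s.

57 mm/s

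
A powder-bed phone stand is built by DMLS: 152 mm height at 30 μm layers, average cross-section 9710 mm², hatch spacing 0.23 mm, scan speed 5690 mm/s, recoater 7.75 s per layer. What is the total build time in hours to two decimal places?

21.35 hours

Layer count = ceil(152 / 0.03) = 5067.
Per-layer scan distance = 9710 / 0.23 = 42217.4 mm.
Per-layer scan time = 42217.4 / 5690 = 7.4196 s.
Time per layer = 7.4196 + 7.75, so 15.1696 s.
5067 layers × 15.1696 s/layer = 76864.3632 s, i.e. 21.35 hours.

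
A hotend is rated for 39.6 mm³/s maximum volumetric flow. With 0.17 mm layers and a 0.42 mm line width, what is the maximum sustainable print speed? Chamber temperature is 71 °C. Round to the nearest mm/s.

A = 0.17 × 0.42, so 0.0714 mm².
v_max = Q/A = 39.6/0.0714 = 554.62 mm/s → 555 mm/s.

555 mm/s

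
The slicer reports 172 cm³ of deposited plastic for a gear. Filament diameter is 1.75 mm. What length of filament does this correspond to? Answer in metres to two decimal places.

71.51 m

A = π r² = π × 0.875² = 2.4053 mm².
L = 172000 mm³ / 2.4053 mm² = 71508.75 mm, i.e. 71.51 m.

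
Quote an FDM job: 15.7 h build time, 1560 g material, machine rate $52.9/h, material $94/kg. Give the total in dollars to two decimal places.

Time charge = 52.9 × 15.7 = $830.53.
Feedstock cost = 94 × 1560/1000 = $146.64.
Total = 830.53 + 146.64 = $977.17.

$977.17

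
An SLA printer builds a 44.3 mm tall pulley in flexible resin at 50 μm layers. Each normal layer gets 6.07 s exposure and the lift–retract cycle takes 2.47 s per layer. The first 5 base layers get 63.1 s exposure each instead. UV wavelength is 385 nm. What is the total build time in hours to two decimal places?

2.18 hours

Number of layers: 44.3 / 0.05 → 886 (rounded up).
Bottom layers = 5 × (63.1 + 2.47), so 327.85 s.
Regular layers = 881 × (6.07 + 2.47) = 7523.74 s.
Sum: 327.85 + 7523.74 = 7851.59 s → 2.18 hours.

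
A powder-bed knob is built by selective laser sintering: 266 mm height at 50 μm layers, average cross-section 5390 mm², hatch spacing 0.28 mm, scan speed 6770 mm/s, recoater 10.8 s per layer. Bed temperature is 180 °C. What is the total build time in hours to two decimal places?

20.16 hours

Layer count = ceil(266 / 0.05) = 5320.
Hatch length per layer = 5390 / 0.28 = 19250 mm.
Laser time per layer = 19250 / 6770, so 2.8434 s.
Time per layer = 2.8434 + 10.8, so 13.6434 s.
Build time = 5320 × 13.6434 = 72582.888 s = 20.16 hours.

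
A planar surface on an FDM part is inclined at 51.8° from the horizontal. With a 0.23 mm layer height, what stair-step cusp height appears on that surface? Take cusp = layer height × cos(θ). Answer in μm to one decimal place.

142.2 μm

h_c = t·cos θ = 0.23 × 0.6184 = 0.142232 mm (142.2 μm).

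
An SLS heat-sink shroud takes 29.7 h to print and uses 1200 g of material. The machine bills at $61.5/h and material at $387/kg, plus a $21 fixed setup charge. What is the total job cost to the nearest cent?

Machine cost: 61.5 × 29.7 → $1826.55.
Material charge = 387 × 1200/1000, so $464.40.
Total = 1826.55 + 464.40 + 21 = $2311.95.

$2311.95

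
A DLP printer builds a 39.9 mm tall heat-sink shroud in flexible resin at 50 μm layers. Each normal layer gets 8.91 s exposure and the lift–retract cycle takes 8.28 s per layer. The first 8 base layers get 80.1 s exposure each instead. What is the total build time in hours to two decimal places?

Layer count = ceil(39.9 / 0.05) = 798.
Burn-in layers = 8 × (80.1 + 8.28), so 707.04 s.
Regular layers = 790 × (8.91 + 8.28) = 13580.1 s.
Sum: 707.04 + 13580.1 = 14287.14 s → 3.97 hours.

3.97 hours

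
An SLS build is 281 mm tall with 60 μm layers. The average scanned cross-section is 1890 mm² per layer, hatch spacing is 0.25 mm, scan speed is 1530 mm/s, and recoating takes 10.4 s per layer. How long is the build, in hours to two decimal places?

19.96 hours

Number of layers: 281 / 0.06 → 4684 (rounded up).
Per-layer scan distance = 1890 / 0.25, so 7560 mm.
Scan time per layer = 7560 / 1530, so 4.9412 s.
Time per layer = 4.9412 + 10.4 = 15.3412 s.
Build time = 4684 × 15.3412 = 71858.1808 s = 19.96 hours.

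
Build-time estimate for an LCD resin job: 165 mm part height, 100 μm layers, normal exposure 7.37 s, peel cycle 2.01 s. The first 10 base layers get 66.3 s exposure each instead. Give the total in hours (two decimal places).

4.46 hours

Layers = ⌈165/0.1⌉ = 1650.
Base layers = 10 × (66.3 + 2.01) = 683.1 s.
Remaining layers: 1640 × (7.37 + 2.01) → 15383.2 s.
Sum: 683.1 + 15383.2 = 16066.3 s → 4.46 hours.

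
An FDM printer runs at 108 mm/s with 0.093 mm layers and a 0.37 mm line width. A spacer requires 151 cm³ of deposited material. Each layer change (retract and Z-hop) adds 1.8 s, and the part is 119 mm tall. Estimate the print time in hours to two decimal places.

11.93 hours

Line area = 0.093 × 0.37, so 0.03441 mm².
Toolpath length = 151 cm³ / 0.03441 mm² = 151000 / 0.03441 = 4388259.2 mm.
Print-move time = 4388259.2 / 108 = 40632 s.
Number of layers: 119 / 0.093 → 1280 (rounded up).
Layer-change overhead = 1280 × 1.8, so 2304 s.
Total = 40632 + 2304 = 42936 s = 11.93 hours.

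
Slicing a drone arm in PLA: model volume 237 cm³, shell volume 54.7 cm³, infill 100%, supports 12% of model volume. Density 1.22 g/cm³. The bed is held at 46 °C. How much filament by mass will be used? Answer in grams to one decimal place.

Interior volume = 237 − 54.7, so 182.3 cm³.
Infill deposited: 1.00 × 182.3 → 182.3 cm³.
Support = 0.12 × 237 = 28.44 cm³.
Total extruded = 54.7 + 182.3 + 28.44 = 265.44 cm³.
Mass = 265.44 × 1.22, so 323.8368 g.

323.8 g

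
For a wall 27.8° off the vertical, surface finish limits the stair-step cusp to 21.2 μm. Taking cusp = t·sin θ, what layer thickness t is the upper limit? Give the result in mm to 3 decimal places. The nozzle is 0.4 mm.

0.045 mm

sin(27.8°) = 0.4664; t_max = 0.0212/0.4664 = 0.045 mm.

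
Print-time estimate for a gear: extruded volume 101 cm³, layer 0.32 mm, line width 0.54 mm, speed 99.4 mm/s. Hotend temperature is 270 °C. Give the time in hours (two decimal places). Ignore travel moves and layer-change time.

Extrusion cross-section = 0.32 × 0.54 = 0.1728 mm².
Toolpath length = 101 cm³ / 0.1728 mm² = 101000 / 0.1728 = 584490.7 mm.
Print-move time = 584490.7 / 99.4 = 5880.2 s.
That's 5880.2 s → 1.63 hours.

1.63 hours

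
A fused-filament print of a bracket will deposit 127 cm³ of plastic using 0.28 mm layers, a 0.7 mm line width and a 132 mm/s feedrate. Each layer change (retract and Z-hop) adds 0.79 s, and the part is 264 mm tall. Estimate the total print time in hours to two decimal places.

Line area = 0.28 × 0.7, so 0.196 mm².
Toolpath length = 127 cm³ / 0.196 mm² = 127000 / 0.196 = 647959.2 mm.
Print-move time = 647959.2 / 132, so 4908.8 s.
Layer count = ceil(264 / 0.28) = 943.
Non-print overhead = 943 × 0.79, so 744.97 s.
Altogether 4908.8 + 744.97 = 5653.77 s, i.e. 1.57 hours.

1.57 hours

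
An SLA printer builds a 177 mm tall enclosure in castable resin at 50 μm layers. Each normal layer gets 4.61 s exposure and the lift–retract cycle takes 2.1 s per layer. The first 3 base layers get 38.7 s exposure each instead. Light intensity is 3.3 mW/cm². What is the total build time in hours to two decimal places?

Layer count = ceil(177 / 0.05) = 3540.
Bottom layers = 3 × (38.7 + 2.1), so 122.4 s.
Normal layers = 3537 × (4.61 + 2.1) = 23733.27 s.
Sum: 122.4 + 23733.27 = 23855.67 s → 6.63 hours.

6.63 hours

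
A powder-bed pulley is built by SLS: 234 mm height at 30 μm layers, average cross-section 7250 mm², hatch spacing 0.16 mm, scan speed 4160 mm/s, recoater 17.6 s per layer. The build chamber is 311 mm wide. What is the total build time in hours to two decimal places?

Layers = ⌈234/0.03⌉ = 7800.
Hatch length per layer = 7250 / 0.16 = 45312.5 mm.
Per-layer scan time: 45312.5 / 4160 → 10.8924 s.
Per-layer time: 10.8924 + 17.6 → 28.4924 s.
Total: 7800 × 28.4924 s = 222240.72 s → 61.73 hours.

61.73 hours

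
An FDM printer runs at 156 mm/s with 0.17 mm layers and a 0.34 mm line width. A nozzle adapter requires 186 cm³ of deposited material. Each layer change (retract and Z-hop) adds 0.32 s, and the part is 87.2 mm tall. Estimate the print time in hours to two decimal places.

Extrusion cross-section: 0.17 × 0.34 → 0.0578 mm².
Total extruded path = 186000/0.0578 = 3217993.1 mm.
Print-move time = 3217993.1 / 156 = 20628.2 s.
Layer count = ceil(87.2 / 0.17) = 513.
Non-print overhead = 513 × 0.32 = 164.16 s.
Altogether 20628.2 + 164.16 = 20792.36 s, i.e. 5.78 hours.

5.78 hours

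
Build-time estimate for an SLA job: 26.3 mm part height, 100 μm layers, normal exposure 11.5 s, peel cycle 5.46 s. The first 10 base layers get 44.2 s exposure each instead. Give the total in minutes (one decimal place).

79.8 minutes

Number of layers: 26.3 / 0.1 → 263 (rounded up).
Bottom layers = 10 × (44.2 + 5.46) = 496.6 s.
Remaining layers: 253 × (11.5 + 5.46) → 4290.88 s.
Sum: 496.6 + 4290.88 = 4787.48 s → 79.8 minutes.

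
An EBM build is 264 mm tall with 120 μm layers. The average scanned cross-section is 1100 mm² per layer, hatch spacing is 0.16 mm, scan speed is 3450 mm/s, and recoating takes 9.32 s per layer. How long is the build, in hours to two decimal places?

Layers = ⌈264/0.12⌉ = 2200.
Scan path per layer: 1100 / 0.16 → 6875 mm.
Per-layer scan time = 6875 / 3450, so 1.9928 s.
Layer cycle: 1.9928 + 9.32 → 11.3128 s.
Build time = 2200 × 11.3128 = 24888.16 s = 6.91 hours.

6.91 hours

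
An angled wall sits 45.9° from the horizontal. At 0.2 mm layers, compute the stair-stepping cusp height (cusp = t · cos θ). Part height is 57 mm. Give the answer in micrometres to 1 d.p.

139.2 μm

h_c = t·cos θ = 0.2 × 0.6959 = 0.13918 mm (139.2 μm).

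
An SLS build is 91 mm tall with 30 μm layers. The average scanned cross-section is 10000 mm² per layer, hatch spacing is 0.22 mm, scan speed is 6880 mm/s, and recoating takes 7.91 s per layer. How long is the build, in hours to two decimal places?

Layers = ⌈91/0.03⌉ = 3034.
Per-layer scan distance: 10000 / 0.22 → 45454.5 mm.
Per-layer scan time = 45454.5 / 6880, so 6.6068 s.
Per-layer time = 6.6068 + 7.91 = 14.5168 s.
Build time = 3034 × 14.5168 = 44043.9712 s = 12.23 hours.

12.23 hours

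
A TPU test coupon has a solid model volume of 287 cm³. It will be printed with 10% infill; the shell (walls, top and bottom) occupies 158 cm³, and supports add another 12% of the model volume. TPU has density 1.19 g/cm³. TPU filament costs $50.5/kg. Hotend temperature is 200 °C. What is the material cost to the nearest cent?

Infill region: 287 − 158 → 129 cm³.
Infill volume = 0.10 × 129, so 12.9 cm³.
Support = 0.12 × 287 = 34.44 cm³.
Total extruded = 158 + 12.9 + 34.44, so 205.34 cm³.
Mass: 205.34 × 1.19 → 244.3546 g.
Cost = 244.3546 g / 1000 × $50.5/kg = $12.34.

$12.34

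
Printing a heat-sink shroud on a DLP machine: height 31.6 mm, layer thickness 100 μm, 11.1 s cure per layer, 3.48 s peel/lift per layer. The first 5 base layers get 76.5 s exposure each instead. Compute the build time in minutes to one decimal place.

82.2 minutes

Layers = ⌈31.6/0.1⌉ = 316.
Burn-in layers: 5 × (76.5 + 3.48) → 399.9 s.
Normal layers = 311 × (11.1 + 3.48), so 4534.38 s.
Total = 399.9 + 4534.38 = 4934.28 s = 82.2 minutes.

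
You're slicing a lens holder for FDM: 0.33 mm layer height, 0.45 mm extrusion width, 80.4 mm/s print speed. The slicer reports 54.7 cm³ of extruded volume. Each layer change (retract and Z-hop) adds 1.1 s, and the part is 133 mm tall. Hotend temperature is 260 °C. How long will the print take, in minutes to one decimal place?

Bead cross-section: 0.33 × 0.45 → 0.1485 mm².
Path length: 54700 mm³ / 0.1485 mm² → 368350.2 mm.
Extrusion time = 368350.2 / 80.4, so 4581.5 s.
Layers = ⌈133/0.33⌉ = 404.
Z-hop total = 404 × 1.1, so 444.4 s.
Altogether 4581.5 + 444.4 = 5025.9 s, i.e. 83.8 minutes.

83.8 minutes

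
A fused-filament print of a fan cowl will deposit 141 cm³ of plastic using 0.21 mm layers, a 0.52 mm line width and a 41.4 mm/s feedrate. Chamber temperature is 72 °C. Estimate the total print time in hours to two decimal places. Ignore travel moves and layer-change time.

Extrusion cross-section: 0.21 × 0.52 → 0.1092 mm².
Path length: 141000 mm³ / 0.1092 mm² → 1291208.8 mm.
Time extruding: 1291208.8 / 41.4 → 31188.6 s.
Converting: 31188.6 s = 8.66 hours.

8.66 hours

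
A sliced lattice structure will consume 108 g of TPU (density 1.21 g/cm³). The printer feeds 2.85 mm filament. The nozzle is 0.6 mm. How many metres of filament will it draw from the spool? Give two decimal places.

13.99 m

Volume = 108 g / 1.21 g·cm⁻³ = 89.2562 cm³ = 89256.2 mm³.
Filament cross-section = π × (2.85/2)² = 6.3794 mm².
Length = 89256.2 / 6.3794 = 13991.32 mm = 13.99 m.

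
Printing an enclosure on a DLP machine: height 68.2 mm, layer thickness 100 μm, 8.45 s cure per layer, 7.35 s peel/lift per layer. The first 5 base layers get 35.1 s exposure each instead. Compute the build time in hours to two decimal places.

3.03 hours

Layers = ⌈68.2/0.1⌉ = 682.
Burn-in layers = 5 × (35.1 + 7.35), so 212.25 s.
Normal layers: 677 × (8.45 + 7.35) → 10696.6 s.
Sum: 212.25 + 10696.6 = 10908.85 s → 3.03 hours.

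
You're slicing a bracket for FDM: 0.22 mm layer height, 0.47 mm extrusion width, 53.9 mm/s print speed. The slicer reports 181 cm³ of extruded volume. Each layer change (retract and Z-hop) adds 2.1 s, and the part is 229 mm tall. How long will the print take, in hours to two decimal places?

9.63 hours

Bead cross-section: 0.22 × 0.47 → 0.1034 mm².
Total extruded path = 181000/0.1034 = 1750483.6 mm.
Print-move time: 1750483.6 / 53.9 → 32476.5 s.
Layers = ⌈229/0.22⌉ = 1041.
Z-hop total = 1041 × 2.1 = 2186.1 s.
Total = 32476.5 + 2186.1 = 34662.6 s = 9.63 hours.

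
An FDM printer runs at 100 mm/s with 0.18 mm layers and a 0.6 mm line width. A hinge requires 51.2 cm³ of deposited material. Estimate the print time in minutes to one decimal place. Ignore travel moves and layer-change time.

Line area = 0.18 × 0.6, so 0.108 mm².
Path length: 51200 mm³ / 0.108 mm² → 474074.1 mm.
Extrusion time = 474074.1 / 100 = 4740.7 s.
That's 4740.7 s → 79.0 minutes.

79.0 minutes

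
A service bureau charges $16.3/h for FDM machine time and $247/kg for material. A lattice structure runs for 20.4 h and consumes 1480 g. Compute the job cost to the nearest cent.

Machine-time cost = 16.3 × 20.4 = $332.52.
Material charge: 247 × 1480/1000 → $365.56.
Total = 332.52 + 365.56 = $698.08.

$698.08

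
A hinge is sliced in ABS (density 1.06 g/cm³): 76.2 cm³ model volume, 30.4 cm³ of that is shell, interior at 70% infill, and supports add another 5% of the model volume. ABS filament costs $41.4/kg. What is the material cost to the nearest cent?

Infill region = 76.2 − 30.4, so 45.8 cm³.
Infill volume: 0.70 × 45.8 → 32.06 cm³.
Support = 0.05 × 76.2, so 3.81 cm³.
Deposited volume = 30.4 + 32.06 + 3.81 = 66.27 cm³.
Mass = 66.27 × 1.06 = 70.2462 g.
Cost = 70.2462 g / 1000 × $41.4/kg = $2.91.

$2.91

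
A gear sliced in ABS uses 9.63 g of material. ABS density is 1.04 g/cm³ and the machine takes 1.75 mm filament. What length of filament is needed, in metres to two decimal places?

3.85 m

Extruded volume: 9.63/1.04 = 9.2596 cm³ (9259.6 mm³).
Cross-section of 1.75 mm filament: π·(1.75/2)² = 2.4053 mm².
Length = 9259.6 / 2.4053 = 3849.67 mm = 3.85 m.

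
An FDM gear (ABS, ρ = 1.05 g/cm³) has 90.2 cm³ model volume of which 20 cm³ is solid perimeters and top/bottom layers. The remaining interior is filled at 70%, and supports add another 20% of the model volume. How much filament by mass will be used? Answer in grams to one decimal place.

Interior volume: 90.2 − 20 → 70.2 cm³.
Infill volume = 0.70 × 70.2 = 49.14 cm³.
Support: 0.20 × 90.2 → 18.04 cm³.
Total printed volume: 20 + 49.14 + 18.04 → 87.18 cm³.
Mass: 87.18 × 1.05 → 91.539 g.

91.5 g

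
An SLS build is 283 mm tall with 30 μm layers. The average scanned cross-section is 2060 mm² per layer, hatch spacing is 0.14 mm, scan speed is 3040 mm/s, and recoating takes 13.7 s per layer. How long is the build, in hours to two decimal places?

48.59 hours

Layers = ⌈283/0.03⌉ = 9434.
Per-layer scan distance = 2060 / 0.14, so 14714.3 mm.
Per-layer scan time = 14714.3 / 3040 = 4.8402 s.
Layer cycle = 4.8402 + 13.7, so 18.5402 s.
Build time = 9434 × 18.5402 = 174908.2468 s = 48.59 hours.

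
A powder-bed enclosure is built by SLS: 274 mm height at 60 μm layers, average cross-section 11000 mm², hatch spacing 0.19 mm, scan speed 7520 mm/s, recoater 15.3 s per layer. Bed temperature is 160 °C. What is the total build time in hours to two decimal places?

Layer count = ceil(274 / 0.06) = 4567.
Scan path per layer = 11000 / 0.19, so 57894.7 mm.
Laser time per layer = 57894.7 / 7520, so 7.6988 s.
Time per layer = 7.6988 + 15.3, so 22.9988 s.
Total: 4567 × 22.9988 s = 105035.5196 s → 29.18 hours.

29.18 hours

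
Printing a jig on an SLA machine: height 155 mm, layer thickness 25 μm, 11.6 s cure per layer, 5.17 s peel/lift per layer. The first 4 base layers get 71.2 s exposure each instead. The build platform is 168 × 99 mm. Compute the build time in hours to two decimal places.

28.95 hours

Layers = ⌈155/0.025⌉ = 6200.
Bottom layers = 4 × (71.2 + 5.17), so 305.48 s.
Normal layers = 6196 × (11.6 + 5.17) = 103906.92 s.
Sum: 305.48 + 103906.92 = 104212.4 s → 28.95 hours.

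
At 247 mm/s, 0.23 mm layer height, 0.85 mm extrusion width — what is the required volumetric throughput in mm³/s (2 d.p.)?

48.29

Extrusion cross-section = 0.23 × 0.85, so 0.1955 mm².
Volumetric flow = 247 × 0.1955 = 48.29 mm³/s.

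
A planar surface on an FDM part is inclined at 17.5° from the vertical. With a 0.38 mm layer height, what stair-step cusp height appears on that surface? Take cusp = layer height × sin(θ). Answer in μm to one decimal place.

114.3 μm

Cusp = layer height × sin(17.5°) = 0.38 × 0.3007 = 0.114266 mm = 114.3 μm.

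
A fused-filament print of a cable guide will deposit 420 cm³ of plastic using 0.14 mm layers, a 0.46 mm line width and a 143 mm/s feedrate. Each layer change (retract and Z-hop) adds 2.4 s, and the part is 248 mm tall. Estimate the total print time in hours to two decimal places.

13.85 hours

Bead cross-section = 0.14 × 0.46 = 0.0644 mm².
Path length: 420000 mm³ / 0.0644 mm² → 6521739.1 mm.
Extrusion time = 6521739.1 / 143, so 45606.6 s.
Number of layers: 248 / 0.14 → 1772 (rounded up).
Non-print overhead = 1772 × 2.4 = 4252.8 s.
Total = 45606.6 + 4252.8 = 49859.4 s = 13.85 hours.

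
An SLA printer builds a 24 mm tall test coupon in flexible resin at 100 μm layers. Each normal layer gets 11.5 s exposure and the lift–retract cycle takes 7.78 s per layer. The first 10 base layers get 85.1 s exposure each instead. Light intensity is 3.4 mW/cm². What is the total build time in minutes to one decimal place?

Layers = ⌈24/0.1⌉ = 240.
Base layers = 10 × (85.1 + 7.78) = 928.8 s.
Normal layers = 230 × (11.5 + 7.78) = 4434.4 s.
Sum: 928.8 + 4434.4 = 5363.2 s → 89.4 minutes.

89.4 minutes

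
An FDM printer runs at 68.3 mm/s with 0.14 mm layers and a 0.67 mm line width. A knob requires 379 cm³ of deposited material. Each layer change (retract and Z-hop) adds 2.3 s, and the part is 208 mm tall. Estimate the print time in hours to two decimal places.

17.38 hours

Bead cross-section = 0.14 × 0.67, so 0.0938 mm².
Path length: 379000 mm³ / 0.0938 mm² → 4040511.7 mm.
Time extruding = 4040511.7 / 68.3 = 59158.3 s.
Number of layers: 208 / 0.14 → 1486 (rounded up).
Layer-change overhead: 1486 × 2.3 → 3417.8 s.
Altogether 59158.3 + 3417.8 = 62576.1 s, i.e. 17.38 hours.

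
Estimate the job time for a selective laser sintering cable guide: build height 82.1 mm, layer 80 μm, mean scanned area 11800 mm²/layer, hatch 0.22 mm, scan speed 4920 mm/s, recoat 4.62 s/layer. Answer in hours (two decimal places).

4.43 hours

Layer count = ceil(82.1 / 0.08) = 1027.
Scan path per layer = 11800 / 0.22 = 53636.4 mm.
Laser time per layer: 53636.4 / 4920 → 10.9017 s.
Time per layer = 10.9017 + 4.62, so 15.5217 s.
1027 layers × 15.5217 s/layer = 15940.7859 s, i.e. 4.43 hours.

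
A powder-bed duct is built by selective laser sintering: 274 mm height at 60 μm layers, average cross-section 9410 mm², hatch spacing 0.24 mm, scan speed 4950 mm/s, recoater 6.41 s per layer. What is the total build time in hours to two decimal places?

Number of layers: 274 / 0.06 → 4567 (rounded up).
Scan path per layer: 9410 / 0.24 → 39208.3 mm.
Per-layer scan time = 39208.3 / 4950, so 7.9209 s.
Layer cycle = 7.9209 + 6.41 = 14.3309 s.
Total: 4567 × 14.3309 s = 65449.2203 s → 18.18 hours.

18.18 hours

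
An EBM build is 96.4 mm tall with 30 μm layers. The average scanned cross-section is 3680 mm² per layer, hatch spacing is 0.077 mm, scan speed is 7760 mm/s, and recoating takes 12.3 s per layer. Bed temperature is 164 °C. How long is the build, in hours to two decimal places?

Layer count = ceil(96.4 / 0.03) = 3214.
Scan path per layer = 3680 / 0.077 = 47792.2 mm.
Beam time per layer: 47792.2 / 7760 → 6.1588 s.
Time per layer: 6.1588 + 12.3 → 18.4588 s.
3214 layers × 18.4588 s/layer = 59326.5832 s, i.e. 16.48 hours.

16.48 hours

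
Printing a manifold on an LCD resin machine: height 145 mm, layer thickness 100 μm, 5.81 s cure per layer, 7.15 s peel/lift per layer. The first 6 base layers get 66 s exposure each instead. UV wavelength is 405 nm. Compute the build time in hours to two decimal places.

5.32 hours

Layer count = ceil(145 / 0.1) = 1450.
Bottom layers: 6 × (66 + 7.15) → 438.9 s.
Regular layers = 1444 × (5.81 + 7.15) = 18714.24 s.
Total = 438.9 + 18714.24 = 19153.14 s = 5.32 hours.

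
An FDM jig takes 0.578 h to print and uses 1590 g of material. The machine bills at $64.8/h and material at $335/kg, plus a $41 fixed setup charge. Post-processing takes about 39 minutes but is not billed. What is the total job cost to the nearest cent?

$611.10

Machine-time cost = 64.8 × 0.578, so $37.4544.
Material charge = 335 × 1590/1000, so $532.65.
Total = 37.4544 + 532.65 + 41 = 611.1044 ≈ $611.10.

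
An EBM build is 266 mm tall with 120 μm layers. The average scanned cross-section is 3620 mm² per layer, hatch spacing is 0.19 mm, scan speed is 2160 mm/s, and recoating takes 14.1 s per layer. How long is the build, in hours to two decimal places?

14.12 hours

Layer count = ceil(266 / 0.12) = 2217.
Scan path per layer: 3620 / 0.19 → 19052.6 mm.
Per-layer scan time = 19052.6 / 2160 = 8.8206 s.
Layer cycle = 8.8206 + 14.1 = 22.9206 s.
2217 layers × 22.9206 s/layer = 50814.9702 s, i.e. 14.12 hours.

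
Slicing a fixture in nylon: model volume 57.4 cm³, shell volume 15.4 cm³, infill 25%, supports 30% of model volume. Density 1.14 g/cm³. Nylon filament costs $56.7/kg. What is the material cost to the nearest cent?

$2.79

Infill region = 57.4 − 15.4 = 42 cm³.
Infill volume = 0.25 × 42, so 10.5 cm³.
Support = 0.30 × 57.4, so 17.22 cm³.
Total extruded: 15.4 + 10.5 + 17.22 → 43.12 cm³.
Mass = 43.12 × 1.14, so 49.1568 g.
At $56.7/kg: 49.1568/1000 × 56.7 = $2.79.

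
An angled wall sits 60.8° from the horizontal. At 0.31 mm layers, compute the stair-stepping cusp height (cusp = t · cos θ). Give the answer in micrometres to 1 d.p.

151.2 μm

cos(60.8°) = 0.4879, so cusp = 0.31 × 0.4879 = 0.151249 mm → 151.2 μm.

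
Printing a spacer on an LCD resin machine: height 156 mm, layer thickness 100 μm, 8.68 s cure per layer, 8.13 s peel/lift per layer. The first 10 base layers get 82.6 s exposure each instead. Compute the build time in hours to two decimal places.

Layer count = ceil(156 / 0.1) = 1560.
Base layers = 10 × (82.6 + 8.13), so 907.3 s.
Normal layers = 1550 × (8.68 + 8.13), so 26055.5 s.
Sum: 907.3 + 26055.5 = 26962.8 s → 7.49 hours.

7.49 hours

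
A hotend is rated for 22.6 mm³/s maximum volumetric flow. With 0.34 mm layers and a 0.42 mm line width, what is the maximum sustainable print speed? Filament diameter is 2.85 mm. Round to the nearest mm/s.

158 mm/s

Extrusion cross-section = 0.34 × 0.42, so 0.1428 mm².
Max speed = 22.6 / 0.1428 = 158.26 ≈ 158 mm/s.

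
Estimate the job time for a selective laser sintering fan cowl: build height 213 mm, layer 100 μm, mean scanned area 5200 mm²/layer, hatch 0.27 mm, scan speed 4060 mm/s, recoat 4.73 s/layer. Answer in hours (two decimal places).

5.61 hours

Layers = ⌈213/0.1⌉ = 2130.
Per-layer scan distance = 5200 / 0.27, so 19259.3 mm.
Scan time per layer: 19259.3 / 4060 → 4.7437 s.
Time per layer = 4.7437 + 4.73, so 9.4737 s.
2130 layers × 9.4737 s/layer = 20178.981 s, i.e. 5.61 hours.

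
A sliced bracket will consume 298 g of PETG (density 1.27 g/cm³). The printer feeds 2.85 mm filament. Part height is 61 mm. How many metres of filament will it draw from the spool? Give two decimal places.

36.78 m

Volume = 298 g / 1.27 g·cm⁻³ = 234.6457 cm³ = 234645.7 mm³.
Cross-section of 2.85 mm filament: π·(2.85/2)² = 6.3794 mm².
L = V/A = 234645.7/6.3794 = 36781.78 mm → 36.78 m.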